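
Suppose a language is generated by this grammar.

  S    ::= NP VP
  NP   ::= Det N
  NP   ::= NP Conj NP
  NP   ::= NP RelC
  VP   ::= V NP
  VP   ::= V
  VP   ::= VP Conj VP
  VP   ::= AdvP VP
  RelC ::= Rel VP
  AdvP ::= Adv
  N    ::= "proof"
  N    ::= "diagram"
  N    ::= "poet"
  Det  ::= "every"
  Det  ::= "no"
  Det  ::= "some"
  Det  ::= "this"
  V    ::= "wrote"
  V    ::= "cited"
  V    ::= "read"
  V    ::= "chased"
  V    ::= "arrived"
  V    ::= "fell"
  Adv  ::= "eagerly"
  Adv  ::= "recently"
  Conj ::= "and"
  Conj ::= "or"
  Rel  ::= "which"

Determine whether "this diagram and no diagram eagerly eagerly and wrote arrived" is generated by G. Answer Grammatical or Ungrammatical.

An Adv word can never sit immediately before a Conj word in any string this grammar generates, so the substring 'eagerly and' rules out a derivation.

Ungrammatical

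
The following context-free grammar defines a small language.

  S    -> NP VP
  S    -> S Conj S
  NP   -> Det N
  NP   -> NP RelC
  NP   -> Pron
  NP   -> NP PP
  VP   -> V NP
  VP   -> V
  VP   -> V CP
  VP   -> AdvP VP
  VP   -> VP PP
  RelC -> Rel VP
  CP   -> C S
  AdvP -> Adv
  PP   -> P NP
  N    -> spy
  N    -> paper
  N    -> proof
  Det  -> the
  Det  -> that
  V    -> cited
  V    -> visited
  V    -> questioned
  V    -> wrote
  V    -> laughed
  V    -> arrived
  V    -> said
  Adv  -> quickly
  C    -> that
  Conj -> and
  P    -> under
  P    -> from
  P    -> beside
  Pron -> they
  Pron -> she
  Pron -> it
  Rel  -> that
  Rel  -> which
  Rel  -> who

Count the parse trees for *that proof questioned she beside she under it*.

5

Two of the 5 distinct bracketings:
[S [NP [Det that] [N proof]] [VP [V questioned] [NP [NP [Pron she]] [PP [P beside] [NP [NP [Pron she]] [PP [P under] [NP [Pron it]]]]]]]]
[S [NP [Det that] [N proof]] [VP [V questioned] [NP [NP [NP [Pron she]] [PP [P beside] [NP [Pron she]]]] [PP [P under] [NP [Pron it]]]]]]
The trees differ in how a recursive rule is bracketed over the same span.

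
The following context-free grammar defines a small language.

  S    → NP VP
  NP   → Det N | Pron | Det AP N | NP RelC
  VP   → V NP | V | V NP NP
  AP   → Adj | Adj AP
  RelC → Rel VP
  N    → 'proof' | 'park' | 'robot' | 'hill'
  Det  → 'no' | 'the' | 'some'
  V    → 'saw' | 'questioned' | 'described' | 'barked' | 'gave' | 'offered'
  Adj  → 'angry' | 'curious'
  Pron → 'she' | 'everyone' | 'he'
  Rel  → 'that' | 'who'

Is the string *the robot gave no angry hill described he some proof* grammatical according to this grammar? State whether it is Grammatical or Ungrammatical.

Ungrammatical

For S → NP VP, the only prefix that parses as NP is 'the robot', but the remainder 'gave no angry hill described he some proof' is not a VP under these rules.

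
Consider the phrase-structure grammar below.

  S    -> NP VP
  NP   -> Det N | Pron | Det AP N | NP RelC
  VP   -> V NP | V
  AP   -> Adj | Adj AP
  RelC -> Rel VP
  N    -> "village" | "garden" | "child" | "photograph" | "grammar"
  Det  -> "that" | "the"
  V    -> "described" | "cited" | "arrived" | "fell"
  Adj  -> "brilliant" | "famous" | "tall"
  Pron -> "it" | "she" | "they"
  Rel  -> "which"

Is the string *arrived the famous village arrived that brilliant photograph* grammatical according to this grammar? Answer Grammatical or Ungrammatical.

For S → NP VP, no prefix of the string parses as an NP.

Ungrammatical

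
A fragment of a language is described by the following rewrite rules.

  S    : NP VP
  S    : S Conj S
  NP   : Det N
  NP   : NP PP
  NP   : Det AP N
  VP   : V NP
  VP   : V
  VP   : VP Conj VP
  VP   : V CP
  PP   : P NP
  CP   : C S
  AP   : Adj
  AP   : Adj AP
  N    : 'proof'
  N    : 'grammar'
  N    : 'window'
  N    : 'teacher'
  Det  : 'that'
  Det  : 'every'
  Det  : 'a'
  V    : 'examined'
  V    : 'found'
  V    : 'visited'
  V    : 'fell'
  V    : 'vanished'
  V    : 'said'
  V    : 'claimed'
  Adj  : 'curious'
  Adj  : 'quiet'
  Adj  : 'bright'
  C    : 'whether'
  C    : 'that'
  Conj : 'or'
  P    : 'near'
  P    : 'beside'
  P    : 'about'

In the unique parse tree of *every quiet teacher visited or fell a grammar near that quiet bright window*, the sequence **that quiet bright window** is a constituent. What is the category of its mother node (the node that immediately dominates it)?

PP

S
  NP
    Det: every
    AP
      Adj: quiet
    N: teacher
  VP
    VP
      V: visited
    Conj: or
    VP
      V: fell
      NP
        NP
          Det: a
          N: grammar
        PP
          P: near
          NP
            Det: that
            AP
              Adj: quiet
              AP
                Adj: bright
            N: window
The span 'that quiet bright window' is the NP node built by NP → Det AP N.
Its mother is the PP built by PP → P NP.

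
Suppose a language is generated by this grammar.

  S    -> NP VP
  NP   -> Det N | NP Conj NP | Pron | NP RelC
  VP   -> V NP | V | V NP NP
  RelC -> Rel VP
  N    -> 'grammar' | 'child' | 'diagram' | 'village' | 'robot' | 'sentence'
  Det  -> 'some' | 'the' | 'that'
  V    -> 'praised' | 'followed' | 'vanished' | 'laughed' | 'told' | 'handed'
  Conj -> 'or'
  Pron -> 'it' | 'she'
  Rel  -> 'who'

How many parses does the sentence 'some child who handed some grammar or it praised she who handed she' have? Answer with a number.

Two of the 4 distinct bracketings:
[S [NP [NP [NP [Det some] [N child]] [RelC [Rel who] [VP [V handed] [NP [Det some] [N grammar]]]]] [Conj or] [NP [Pron it]]] [VP [V praised] [NP [NP [Pron she]] [RelC [Rel who] [VP [V handed] [NP [Pron she]]]]]]]
[S [NP [NP [NP [Det some] [N child]] [RelC [Rel who] [VP [V handed] [NP [Det some] [N grammar]]]]] [Conj or] [NP [Pron it]]] [VP [V praised] [NP [NP [Pron she]] [RelC [Rel who] [VP [V handed]]]] [NP [Pron she]]]]
The difference turns on whether VP → V is used at the relevant span, versus an alternative expansion of VP.

4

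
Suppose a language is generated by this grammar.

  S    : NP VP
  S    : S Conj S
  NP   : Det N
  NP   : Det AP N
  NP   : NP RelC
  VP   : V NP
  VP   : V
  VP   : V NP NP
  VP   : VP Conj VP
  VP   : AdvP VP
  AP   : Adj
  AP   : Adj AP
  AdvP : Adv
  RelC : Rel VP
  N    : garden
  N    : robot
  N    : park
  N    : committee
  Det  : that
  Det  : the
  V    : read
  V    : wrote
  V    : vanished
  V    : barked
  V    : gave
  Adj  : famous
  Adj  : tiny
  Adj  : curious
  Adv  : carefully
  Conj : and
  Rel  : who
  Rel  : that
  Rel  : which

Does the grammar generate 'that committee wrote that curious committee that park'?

[S [NP [Det that] [N committee]] [VP [V wrote] [NP [Det that] [AP [Adj curious]] [N committee]] [NP [Det that] [N park]]]]
Every word is introduced by a lexical rule and the phrasal rules combine the resulting categories into a single S.

Grammatical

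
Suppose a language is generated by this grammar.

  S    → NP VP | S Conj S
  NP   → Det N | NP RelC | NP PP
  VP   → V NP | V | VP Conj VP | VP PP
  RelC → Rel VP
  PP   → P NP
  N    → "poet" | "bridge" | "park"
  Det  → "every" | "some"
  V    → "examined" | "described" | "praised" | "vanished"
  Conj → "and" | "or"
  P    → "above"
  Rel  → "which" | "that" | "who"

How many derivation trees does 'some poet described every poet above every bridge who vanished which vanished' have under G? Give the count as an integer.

Two of the 4 distinct bracketings:
[S [NP [Det some] [N poet]] [VP [V described] [NP [NP [NP [NP [Det every] [N poet]] [PP [P above] [NP [Det every] [N bridge]]]] [RelC [Rel who] [VP [V vanished]]]] [RelC [Rel which] [VP [V vanished]]]]]]
[S [NP [Det some] [N poet]] [VP [V described] [NP [NP [NP [Det every] [N poet]] [PP [P above] [NP [NP [Det every] [N bridge]] [RelC [Rel who] [VP [V vanished]]]]]] [RelC [Rel which] [VP [V vanished]]]]]]
The trees differ in how a recursive rule is bracketed over the same span.

4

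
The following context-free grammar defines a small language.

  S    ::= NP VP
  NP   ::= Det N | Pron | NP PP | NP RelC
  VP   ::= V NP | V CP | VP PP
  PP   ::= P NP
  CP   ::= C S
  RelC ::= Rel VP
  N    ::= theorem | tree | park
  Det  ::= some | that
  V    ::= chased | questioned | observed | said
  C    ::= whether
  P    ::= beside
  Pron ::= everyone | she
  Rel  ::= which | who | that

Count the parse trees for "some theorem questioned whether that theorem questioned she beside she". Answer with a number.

3

Two of the 3 distinct bracketings:
[S [NP [Det some] [N theorem]] [VP [V questioned] [CP [C whether] [S [NP [Det that] [N theorem]] [VP [V questioned] [NP [NP [Pron she]] [PP [P beside] [NP [Pron she]]]]]]]]]
[S [NP [Det some] [N theorem]] [VP [V questioned] [CP [C whether] [S [NP [Det that] [N theorem]] [VP [VP [V questioned] [NP [Pron she]]] [PP [P beside] [NP [Pron she]]]]]]]]
The difference turns on whether NP → NP PP is used at the relevant span, versus an alternative expansion of NP.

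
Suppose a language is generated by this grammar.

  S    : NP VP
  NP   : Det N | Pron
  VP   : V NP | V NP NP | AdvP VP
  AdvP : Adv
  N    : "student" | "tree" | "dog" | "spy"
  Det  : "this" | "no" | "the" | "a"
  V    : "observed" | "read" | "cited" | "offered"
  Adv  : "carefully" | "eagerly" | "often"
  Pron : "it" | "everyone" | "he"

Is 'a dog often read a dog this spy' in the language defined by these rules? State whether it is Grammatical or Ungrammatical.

S
  NP
    Det: a
    N: dog
  VP
    AdvP
      Adv: often
    VP
      V: read
      NP
        Det: a
        N: dog
      NP
        Det: this
        N: spy
Each bracket corresponds to one application of a listed rule, so the string is derivable from S.

Grammatical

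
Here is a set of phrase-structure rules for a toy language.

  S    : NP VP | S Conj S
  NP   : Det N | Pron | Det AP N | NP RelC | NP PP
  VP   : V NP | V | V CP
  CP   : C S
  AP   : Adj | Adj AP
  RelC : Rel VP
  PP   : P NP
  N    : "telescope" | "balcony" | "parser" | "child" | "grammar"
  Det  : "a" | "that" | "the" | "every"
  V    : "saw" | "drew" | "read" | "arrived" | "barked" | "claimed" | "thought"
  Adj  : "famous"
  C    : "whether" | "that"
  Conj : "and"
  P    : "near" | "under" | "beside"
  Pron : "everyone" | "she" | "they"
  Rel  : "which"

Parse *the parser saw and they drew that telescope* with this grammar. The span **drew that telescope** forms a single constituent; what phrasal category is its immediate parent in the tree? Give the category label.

S

[S [S [NP [Det the] [N parser]] [VP [V saw]]] [Conj and] [S [NP [Pron they]] [VP [V drew] [NP [Det that] [N telescope]]]]]
The span 'drew that telescope' is the VP node built by VP → V NP.
Its mother is the S built by S → NP VP.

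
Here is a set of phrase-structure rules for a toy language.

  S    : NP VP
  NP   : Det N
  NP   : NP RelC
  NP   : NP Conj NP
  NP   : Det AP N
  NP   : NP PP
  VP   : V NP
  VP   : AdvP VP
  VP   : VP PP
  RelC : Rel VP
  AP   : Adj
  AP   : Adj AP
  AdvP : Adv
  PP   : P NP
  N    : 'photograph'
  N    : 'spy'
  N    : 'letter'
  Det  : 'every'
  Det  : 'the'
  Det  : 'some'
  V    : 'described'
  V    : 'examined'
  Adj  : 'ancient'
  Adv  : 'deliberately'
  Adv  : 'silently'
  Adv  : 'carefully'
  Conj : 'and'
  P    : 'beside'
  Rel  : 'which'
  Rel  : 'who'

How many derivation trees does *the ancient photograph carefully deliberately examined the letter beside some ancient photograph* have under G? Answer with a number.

Two of the 4 distinct bracketings:
[S [NP [Det the] [AP [Adj ancient]] [N photograph]] [VP [AdvP [Adv carefully]] [VP [AdvP [Adv deliberately]] [VP [V examined] [NP [NP [Det the] [N letter]] [PP [P beside] [NP [Det some] [AP [Adj ancient]] [N photograph]]]]]]]]
[S [NP [Det the] [AP [Adj ancient]] [N photograph]] [VP [AdvP [Adv carefully]] [VP [AdvP [Adv deliberately]] [VP [VP [V examined] [NP [Det the] [N letter]]] [PP [P beside] [NP [Det some] [AP [Adj ancient]] [N photograph]]]]]]]
The difference turns on whether NP → NP PP is used at the relevant span, versus an alternative expansion of NP.

4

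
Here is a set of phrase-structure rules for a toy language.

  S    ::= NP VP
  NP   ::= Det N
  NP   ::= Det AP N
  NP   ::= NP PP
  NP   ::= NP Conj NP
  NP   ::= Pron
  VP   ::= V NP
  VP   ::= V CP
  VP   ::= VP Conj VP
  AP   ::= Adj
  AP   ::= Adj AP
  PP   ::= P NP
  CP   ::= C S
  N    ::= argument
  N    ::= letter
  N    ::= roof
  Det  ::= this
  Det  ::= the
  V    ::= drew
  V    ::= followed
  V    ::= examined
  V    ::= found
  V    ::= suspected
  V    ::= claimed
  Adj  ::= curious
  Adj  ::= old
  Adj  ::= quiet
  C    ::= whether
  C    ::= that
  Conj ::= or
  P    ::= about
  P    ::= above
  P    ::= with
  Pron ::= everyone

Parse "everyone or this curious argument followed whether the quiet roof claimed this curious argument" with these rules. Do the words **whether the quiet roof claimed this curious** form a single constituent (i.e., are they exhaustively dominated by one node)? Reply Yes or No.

No

[S [NP [NP [Pron everyone]] [Conj or] [NP [Det this] [AP [Adj curious]] [N argument]]] [VP [V followed] [CP [C whether] [S [NP [Det the] [AP [Adj quiet]] [N roof]] [VP [V claimed] [NP [Det this] [AP [Adj curious]] [N argument]]]]]]]
The smallest constituent containing 'whether the quiet roof claimed this curious' is the CP spanning 'whether the quiet roof claimed this curious argument'; no single node in the tree dominates exactly the given words.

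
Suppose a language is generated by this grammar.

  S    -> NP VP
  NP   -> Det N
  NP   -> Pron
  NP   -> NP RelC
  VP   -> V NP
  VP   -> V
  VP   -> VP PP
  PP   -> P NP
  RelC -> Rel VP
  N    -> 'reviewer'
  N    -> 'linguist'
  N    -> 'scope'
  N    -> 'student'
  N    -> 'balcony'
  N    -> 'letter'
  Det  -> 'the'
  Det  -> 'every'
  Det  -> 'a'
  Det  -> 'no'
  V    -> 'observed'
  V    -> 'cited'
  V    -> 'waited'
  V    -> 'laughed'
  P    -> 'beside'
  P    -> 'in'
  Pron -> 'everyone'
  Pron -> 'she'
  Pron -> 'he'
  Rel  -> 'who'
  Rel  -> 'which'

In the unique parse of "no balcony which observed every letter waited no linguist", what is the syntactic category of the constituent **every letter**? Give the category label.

S
  NP
    NP
      Det: no
      N: balcony
    RelC
      Rel: which
      VP
        V: observed
        NP
          Det: every
          N: letter
  VP
    V: waited
    NP
      Det: no
      N: linguist
The span 'every letter' is the NP node built by NP → Det N.

NP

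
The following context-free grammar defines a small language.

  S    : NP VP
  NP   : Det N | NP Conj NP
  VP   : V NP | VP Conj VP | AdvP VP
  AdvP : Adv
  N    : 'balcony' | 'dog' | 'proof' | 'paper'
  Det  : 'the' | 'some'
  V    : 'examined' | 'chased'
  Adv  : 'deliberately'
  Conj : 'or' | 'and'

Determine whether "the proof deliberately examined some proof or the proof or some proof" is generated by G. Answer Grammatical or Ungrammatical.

Grammatical

[S [NP [Det the] [N proof]] [VP [AdvP [Adv deliberately]] [VP [V examined] [NP [NP [Det some] [N proof]] [Conj or] [NP [NP [Det the] [N proof]] [Conj or] [NP [Det some] [N proof]]]]]]]
Each bracket corresponds to one application of a listed rule, so the string is derivable from S.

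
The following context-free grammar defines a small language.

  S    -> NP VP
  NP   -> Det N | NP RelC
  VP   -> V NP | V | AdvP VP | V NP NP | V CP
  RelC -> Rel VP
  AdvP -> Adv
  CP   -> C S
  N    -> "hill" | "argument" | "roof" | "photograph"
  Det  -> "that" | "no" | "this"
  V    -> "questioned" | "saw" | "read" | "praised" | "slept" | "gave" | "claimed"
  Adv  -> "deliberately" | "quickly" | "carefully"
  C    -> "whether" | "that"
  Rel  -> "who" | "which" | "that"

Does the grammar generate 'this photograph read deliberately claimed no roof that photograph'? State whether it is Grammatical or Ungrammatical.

For S → NP VP, the only prefix that parses as NP is 'this photograph', but the remainder 'read deliberately claimed no roof that photograph' is not a VP under these rules.

Ungrammatical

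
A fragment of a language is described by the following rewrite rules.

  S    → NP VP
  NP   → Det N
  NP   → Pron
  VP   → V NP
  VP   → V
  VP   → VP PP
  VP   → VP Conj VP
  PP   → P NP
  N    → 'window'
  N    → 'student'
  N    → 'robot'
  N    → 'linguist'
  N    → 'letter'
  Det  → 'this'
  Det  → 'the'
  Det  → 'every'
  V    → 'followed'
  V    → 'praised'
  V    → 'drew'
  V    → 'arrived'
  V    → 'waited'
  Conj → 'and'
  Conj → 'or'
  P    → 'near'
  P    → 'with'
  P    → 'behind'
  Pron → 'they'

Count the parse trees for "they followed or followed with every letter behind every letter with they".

4

Two of the 4 distinct bracketings:
[S [NP [Pron they]] [VP [VP [VP [VP [VP [V followed]] [Conj or] [VP [V followed]]] [PP [P with] [NP [Det every] [N letter]]]] [PP [P behind] [NP [Det every] [N letter]]]] [PP [P with] [NP [Pron they]]]]]
[S [NP [Pron they]] [VP [VP [VP [VP [V followed]] [Conj or] [VP [VP [V followed]] [PP [P with] [NP [Det every] [N letter]]]]] [PP [P behind] [NP [Det every] [N letter]]]] [PP [P with] [NP [Pron they]]]]]
The trees differ in how a recursive rule is bracketed over the same span.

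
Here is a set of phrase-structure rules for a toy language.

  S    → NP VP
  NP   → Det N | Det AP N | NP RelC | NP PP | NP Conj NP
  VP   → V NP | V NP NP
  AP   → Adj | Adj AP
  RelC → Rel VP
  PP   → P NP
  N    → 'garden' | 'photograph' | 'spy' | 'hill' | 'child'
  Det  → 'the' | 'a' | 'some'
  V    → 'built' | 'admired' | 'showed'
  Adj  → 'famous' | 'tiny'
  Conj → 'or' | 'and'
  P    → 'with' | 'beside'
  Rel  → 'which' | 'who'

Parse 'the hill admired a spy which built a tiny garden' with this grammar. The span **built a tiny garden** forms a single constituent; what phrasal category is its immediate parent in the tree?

[S [NP [Det the] [N hill]] [VP [V admired] [NP [NP [Det a] [N spy]] [RelC [Rel which] [VP [V built] [NP [Det a] [AP [Adj tiny]] [N garden]]]]]]]
The span 'built a tiny garden' is the VP node built by VP → V NP.
Its mother is the RelC built by RelC → Rel VP.

RelC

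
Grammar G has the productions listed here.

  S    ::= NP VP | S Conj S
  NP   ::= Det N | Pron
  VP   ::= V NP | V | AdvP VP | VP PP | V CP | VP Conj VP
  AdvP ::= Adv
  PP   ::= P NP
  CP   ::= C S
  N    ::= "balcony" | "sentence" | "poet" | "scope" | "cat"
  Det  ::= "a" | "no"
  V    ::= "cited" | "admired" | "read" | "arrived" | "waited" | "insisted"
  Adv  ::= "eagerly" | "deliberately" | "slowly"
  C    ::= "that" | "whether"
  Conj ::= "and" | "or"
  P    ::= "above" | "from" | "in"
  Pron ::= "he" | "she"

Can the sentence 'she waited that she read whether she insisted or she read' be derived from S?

Grammatical

S
  NP
    Pron: she
  VP
    V: waited
    CP
      C: that
      S
        NP
          Pron: she
        VP
          V: read
          CP
            C: whether
            S
              S
                NP
                  Pron: she
                VP
                  V: insisted
              Conj: or
              S
                NP
                  Pron: she
                VP
                  V: read
Every word is introduced by a lexical rule and the phrasal rules combine the resulting categories into a single S.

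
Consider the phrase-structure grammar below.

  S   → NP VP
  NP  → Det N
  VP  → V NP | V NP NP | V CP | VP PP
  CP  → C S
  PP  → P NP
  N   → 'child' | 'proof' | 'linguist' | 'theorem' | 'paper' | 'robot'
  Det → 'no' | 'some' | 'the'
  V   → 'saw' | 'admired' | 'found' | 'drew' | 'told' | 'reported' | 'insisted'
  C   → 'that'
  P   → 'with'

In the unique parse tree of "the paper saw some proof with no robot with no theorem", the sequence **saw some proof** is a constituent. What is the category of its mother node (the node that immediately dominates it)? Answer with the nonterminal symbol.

S
  NP
    Det: the
    N: paper
  VP
    VP
      VP
        V: saw
        NP
          Det: some
          N: proof
      PP
        P: with
        NP
          Det: no
          N: robot
    PP
      P: with
      NP
        Det: no
        N: theorem
The span 'saw some proof' is the VP node built by VP → V NP.
Its mother is the VP built by VP → VP PP.

VP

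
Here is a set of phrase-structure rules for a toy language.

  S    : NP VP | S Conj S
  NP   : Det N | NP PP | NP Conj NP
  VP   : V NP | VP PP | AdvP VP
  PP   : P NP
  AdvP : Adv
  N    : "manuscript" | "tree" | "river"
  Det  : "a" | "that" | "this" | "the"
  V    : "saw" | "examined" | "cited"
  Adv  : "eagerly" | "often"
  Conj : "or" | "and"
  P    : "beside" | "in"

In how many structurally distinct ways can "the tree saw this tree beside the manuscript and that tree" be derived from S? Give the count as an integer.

Two of the 3 distinct bracketings:
[S [NP [Det the] [N tree]] [VP [V saw] [NP [NP [Det this] [N tree]] [PP [P beside] [NP [NP [Det the] [N manuscript]] [Conj and] [NP [Det that] [N tree]]]]]]]
[S [NP [Det the] [N tree]] [VP [V saw] [NP [NP [NP [Det this] [N tree]] [PP [P beside] [NP [Det the] [N manuscript]]]] [Conj and] [NP [Det that] [N tree]]]]]
The trees differ in how a recursive rule is bracketed over the same span.

3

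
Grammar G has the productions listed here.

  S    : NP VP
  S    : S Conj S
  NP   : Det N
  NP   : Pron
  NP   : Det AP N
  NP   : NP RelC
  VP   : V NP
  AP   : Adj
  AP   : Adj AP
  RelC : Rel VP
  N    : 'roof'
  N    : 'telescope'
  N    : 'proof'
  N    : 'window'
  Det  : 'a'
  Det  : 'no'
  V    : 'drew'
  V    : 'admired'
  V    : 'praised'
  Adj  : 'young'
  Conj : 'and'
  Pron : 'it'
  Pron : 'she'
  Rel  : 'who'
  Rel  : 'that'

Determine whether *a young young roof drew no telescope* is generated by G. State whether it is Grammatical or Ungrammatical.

Grammatical

S
  NP
    Det: a
    AP
      Adj: young
      AP
        Adj: young
    N: roof
  VP
    V: drew
    NP
      Det: no
      N: telescope
Each bracket corresponds to one application of a listed rule, so the string is derivable from S.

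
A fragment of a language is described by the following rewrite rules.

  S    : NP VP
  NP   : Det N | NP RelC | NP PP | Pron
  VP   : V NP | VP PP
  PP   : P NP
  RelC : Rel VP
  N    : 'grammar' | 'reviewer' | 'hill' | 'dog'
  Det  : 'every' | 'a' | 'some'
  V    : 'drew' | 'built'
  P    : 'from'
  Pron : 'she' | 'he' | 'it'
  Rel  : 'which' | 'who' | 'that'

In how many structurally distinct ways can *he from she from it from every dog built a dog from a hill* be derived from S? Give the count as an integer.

Two of the 10 distinct bracketings:
[S [NP [NP [Pron he]] [PP [P from] [NP [NP [Pron she]] [PP [P from] [NP [NP [Pron it]] [PP [P from] [NP [Det every] [N dog]]]]]]]] [VP [V built] [NP [NP [Det a] [N dog]] [PP [P from] [NP [Det a] [N hill]]]]]]
[S [NP [NP [Pron he]] [PP [P from] [NP [NP [Pron she]] [PP [P from] [NP [NP [Pron it]] [PP [P from] [NP [Det every] [N dog]]]]]]]] [VP [VP [V built] [NP [Det a] [N dog]]] [PP [P from] [NP [Det a] [N hill]]]]]
The difference turns on whether VP → VP PP is used at the relevant span, versus an alternative expansion of VP.

10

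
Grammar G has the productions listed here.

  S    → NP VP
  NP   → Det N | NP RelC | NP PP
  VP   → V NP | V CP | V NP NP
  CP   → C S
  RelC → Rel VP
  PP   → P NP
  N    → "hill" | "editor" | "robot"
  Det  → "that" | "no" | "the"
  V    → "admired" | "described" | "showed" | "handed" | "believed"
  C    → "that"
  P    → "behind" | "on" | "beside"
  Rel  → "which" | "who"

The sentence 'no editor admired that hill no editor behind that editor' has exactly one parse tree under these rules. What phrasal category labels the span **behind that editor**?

PP

S
  NP
    Det: no
    N: editor
  VP
    V: admired
    NP
      Det: that
      N: hill
    NP
      NP
        Det: no
        N: editor
      PP
        P: behind
        NP
          Det: that
          N: editor
The span 'behind that editor' is the PP node built by PP → P NP.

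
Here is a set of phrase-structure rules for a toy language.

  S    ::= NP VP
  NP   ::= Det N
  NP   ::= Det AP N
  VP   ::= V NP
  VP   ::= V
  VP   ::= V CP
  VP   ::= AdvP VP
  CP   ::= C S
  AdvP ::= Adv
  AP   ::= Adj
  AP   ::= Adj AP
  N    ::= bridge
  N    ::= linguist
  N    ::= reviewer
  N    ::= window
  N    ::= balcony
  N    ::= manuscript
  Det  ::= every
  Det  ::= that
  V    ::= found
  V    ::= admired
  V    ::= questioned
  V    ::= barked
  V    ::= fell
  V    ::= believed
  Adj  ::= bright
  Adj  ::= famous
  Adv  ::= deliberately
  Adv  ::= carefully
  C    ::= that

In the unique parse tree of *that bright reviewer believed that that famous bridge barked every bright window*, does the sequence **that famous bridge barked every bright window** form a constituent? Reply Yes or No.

Yes

[S [NP [Det that] [AP [Adj bright]] [N reviewer]] [VP [V believed] [CP [C that] [S [NP [Det that] [AP [Adj famous]] [N bridge]] [VP [V barked] [NP [Det every] [AP [Adj bright]] [N window]]]]]]]
The words 'that famous bridge barked every bright window' are exhaustively dominated by a single S node (built by S → NP VP), so they form a constituent.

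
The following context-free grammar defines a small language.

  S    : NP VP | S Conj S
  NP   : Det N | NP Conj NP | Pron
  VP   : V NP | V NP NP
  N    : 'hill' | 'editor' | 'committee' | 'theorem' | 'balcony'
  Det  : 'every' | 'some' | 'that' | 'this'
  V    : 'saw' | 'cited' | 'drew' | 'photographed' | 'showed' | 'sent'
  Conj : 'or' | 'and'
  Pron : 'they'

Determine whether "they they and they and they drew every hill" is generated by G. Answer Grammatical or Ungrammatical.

For S → NP VP, the only prefix that parses as NP is 'they', but the remainder 'they and they and they drew every hill' is not a VP under these rules. The alternative S rule S → S Conj S likewise has no satisfying split.

Ungrammatical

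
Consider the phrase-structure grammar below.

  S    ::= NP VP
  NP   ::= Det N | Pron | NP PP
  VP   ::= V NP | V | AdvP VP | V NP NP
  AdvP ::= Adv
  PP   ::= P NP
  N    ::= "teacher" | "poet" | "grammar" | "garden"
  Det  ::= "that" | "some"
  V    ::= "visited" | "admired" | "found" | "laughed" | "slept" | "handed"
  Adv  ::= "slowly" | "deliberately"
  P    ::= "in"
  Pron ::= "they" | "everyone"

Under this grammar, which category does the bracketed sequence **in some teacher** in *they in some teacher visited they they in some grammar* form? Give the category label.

[S [NP [NP [Pron they]] [PP [P in] [NP [Det some] [N teacher]]]] [VP [V visited] [NP [Pron they]] [NP [NP [Pron they]] [PP [P in] [NP [Det some] [N grammar]]]]]]
The span 'in some teacher' is the PP node built by PP → P NP.

PP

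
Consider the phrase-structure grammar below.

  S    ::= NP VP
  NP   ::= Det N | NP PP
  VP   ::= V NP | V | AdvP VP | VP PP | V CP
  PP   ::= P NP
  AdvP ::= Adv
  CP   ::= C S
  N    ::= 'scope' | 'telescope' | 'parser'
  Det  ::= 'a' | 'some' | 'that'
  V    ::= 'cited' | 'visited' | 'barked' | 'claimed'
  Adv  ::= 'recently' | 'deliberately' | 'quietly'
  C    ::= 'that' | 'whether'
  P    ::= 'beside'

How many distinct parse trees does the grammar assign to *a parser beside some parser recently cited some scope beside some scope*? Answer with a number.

3

Two of the 3 distinct bracketings:
[S [NP [NP [Det a] [N parser]] [PP [P beside] [NP [Det some] [N parser]]]] [VP [AdvP [Adv recently]] [VP [V cited] [NP [NP [Det some] [N scope]] [PP [P beside] [NP [Det some] [N scope]]]]]]]
[S [NP [NP [Det a] [N parser]] [PP [P beside] [NP [Det some] [N parser]]]] [VP [AdvP [Adv recently]] [VP [VP [V cited] [NP [Det some] [N scope]]] [PP [P beside] [NP [Det some] [N scope]]]]]]
The difference turns on whether VP → VP PP is used at the relevant span, versus an alternative expansion of VP.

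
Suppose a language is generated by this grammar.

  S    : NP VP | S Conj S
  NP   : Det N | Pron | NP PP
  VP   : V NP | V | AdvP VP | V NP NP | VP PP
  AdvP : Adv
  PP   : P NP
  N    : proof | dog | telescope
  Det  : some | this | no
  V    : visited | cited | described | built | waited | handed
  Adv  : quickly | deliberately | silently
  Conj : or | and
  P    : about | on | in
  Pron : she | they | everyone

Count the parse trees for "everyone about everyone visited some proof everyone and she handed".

1

[S [S [NP [NP [Pron everyone]] [PP [P about] [NP [Pron everyone]]]] [VP [V visited] [NP [Det some] [N proof]] [NP [Pron everyone]]]] [Conj and] [S [NP [Pron she]] [VP [V handed]]]]
No rule offers an alternative attachment or grouping for any span, so this is the only derivation.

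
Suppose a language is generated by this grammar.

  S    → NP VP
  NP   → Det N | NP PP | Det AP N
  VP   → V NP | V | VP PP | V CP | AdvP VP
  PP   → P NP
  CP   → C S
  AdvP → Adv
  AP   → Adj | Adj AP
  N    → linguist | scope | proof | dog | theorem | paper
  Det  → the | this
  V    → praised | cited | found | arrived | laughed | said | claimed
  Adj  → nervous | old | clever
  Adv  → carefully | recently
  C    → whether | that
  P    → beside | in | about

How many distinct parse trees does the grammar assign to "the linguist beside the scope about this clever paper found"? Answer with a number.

The two bracketings:
[S [NP [NP [Det the] [N linguist]] [PP [P beside] [NP [NP [Det the] [N scope]] [PP [P about] [NP [Det this] [AP [Adj clever]] [N paper]]]]]] [VP [V found]]]
[S [NP [NP [NP [Det the] [N linguist]] [PP [P beside] [NP [Det the] [N scope]]]] [PP [P about] [NP [Det this] [AP [Adj clever]] [N paper]]]] [VP [V found]]]
The trees differ in how a recursive rule is bracketed over the same span.

2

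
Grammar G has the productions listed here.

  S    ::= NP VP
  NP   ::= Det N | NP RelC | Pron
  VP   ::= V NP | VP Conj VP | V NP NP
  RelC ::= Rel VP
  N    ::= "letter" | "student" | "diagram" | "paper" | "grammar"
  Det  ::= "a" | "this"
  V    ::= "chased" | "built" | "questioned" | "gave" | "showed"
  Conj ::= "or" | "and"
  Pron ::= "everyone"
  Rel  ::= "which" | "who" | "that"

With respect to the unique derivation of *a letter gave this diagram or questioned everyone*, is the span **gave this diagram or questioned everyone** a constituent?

[S [NP [Det a] [N letter]] [VP [VP [V gave] [NP [Det this] [N diagram]]] [Conj or] [VP [V questioned] [NP [Pron everyone]]]]]
The words 'gave this diagram or questioned everyone' are exhaustively dominated by a single VP node (built by VP → VP Conj VP), so they form a constituent.

Yes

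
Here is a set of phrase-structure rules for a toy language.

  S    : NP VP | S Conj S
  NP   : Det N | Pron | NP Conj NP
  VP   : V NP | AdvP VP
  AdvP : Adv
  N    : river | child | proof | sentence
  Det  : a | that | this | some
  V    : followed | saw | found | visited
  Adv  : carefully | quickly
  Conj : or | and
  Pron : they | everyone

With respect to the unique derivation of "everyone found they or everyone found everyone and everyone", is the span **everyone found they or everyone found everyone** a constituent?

[S [S [NP [Pron everyone]] [VP [V found] [NP [Pron they]]]] [Conj or] [S [NP [Pron everyone]] [VP [V found] [NP [NP [Pron everyone]] [Conj and] [NP [Pron everyone]]]]]]
The smallest constituent containing 'everyone found they or everyone found everyone' is the S spanning 'everyone found they or everyone found everyone and everyone'; no single node in the tree dominates exactly the given words.

No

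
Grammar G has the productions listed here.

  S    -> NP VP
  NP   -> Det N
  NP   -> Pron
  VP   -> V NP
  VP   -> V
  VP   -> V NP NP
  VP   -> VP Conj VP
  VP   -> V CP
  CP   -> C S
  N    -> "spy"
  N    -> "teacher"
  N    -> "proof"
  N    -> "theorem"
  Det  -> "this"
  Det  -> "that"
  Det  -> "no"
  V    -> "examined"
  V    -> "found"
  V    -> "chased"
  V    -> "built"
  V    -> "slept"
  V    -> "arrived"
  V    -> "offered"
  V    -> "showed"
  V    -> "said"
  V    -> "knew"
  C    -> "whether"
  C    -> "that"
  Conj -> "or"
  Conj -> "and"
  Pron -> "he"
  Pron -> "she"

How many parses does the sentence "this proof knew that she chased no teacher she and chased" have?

The two bracketings:
[S [NP [Det this] [N proof]] [VP [VP [V knew] [CP [C that] [S [NP [Pron she]] [VP [V chased] [NP [Det no] [N teacher]] [NP [Pron she]]]]]] [Conj and] [VP [V chased]]]]
[S [NP [Det this] [N proof]] [VP [V knew] [CP [C that] [S [NP [Pron she]] [VP [VP [V chased] [NP [Det no] [N teacher]] [NP [Pron she]]] [Conj and] [VP [V chased]]]]]]]
The trees differ in how a recursive rule is bracketed over the same span.

2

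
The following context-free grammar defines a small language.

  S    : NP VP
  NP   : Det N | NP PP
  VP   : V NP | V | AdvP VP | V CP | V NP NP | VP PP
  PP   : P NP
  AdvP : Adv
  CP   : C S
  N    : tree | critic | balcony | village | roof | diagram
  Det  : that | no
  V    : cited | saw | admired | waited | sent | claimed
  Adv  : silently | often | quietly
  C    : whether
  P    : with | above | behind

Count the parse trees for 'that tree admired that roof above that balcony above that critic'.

Two of the 5 distinct bracketings:
[S [NP [Det that] [N tree]] [VP [V admired] [NP [NP [Det that] [N roof]] [PP [P above] [NP [NP [Det that] [N balcony]] [PP [P above] [NP [Det that] [N critic]]]]]]]]
[S [NP [Det that] [N tree]] [VP [V admired] [NP [NP [NP [Det that] [N roof]] [PP [P above] [NP [Det that] [N balcony]]]] [PP [P above] [NP [Det that] [N critic]]]]]]
The trees differ in how a recursive rule is bracketed over the same span.

5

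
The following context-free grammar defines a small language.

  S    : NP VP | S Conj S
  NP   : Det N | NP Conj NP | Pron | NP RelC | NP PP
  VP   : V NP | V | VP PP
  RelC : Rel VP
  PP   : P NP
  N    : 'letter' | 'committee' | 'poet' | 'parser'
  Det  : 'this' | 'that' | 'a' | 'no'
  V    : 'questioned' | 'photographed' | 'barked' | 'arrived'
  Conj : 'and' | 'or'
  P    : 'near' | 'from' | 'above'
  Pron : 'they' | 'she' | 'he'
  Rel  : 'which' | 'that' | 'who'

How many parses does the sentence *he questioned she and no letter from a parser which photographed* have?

6

Two of the 6 distinct bracketings:
[S [NP [Pron he]] [VP [V questioned] [NP [NP [Pron she]] [Conj and] [NP [NP [NP [Det no] [N letter]] [PP [P from] [NP [Det a] [N parser]]]] [RelC [Rel which] [VP [V photographed]]]]]]]
[S [NP [Pron he]] [VP [V questioned] [NP [NP [Pron she]] [Conj and] [NP [NP [Det no] [N letter]] [PP [P from] [NP [NP [Det a] [N parser]] [RelC [Rel which] [VP [V photographed]]]]]]]]]
The trees differ in how a recursive rule is bracketed over the same span.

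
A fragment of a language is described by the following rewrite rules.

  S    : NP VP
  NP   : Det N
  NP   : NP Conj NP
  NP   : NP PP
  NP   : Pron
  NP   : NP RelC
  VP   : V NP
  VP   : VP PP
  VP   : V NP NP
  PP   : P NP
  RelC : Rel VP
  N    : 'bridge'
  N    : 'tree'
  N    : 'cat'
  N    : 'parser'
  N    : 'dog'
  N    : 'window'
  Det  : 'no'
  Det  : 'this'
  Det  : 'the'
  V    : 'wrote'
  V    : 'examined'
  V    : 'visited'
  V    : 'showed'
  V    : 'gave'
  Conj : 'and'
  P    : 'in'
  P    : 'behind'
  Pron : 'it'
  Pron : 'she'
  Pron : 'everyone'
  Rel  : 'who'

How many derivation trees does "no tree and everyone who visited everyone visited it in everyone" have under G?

4

Two of the 4 distinct bracketings:
[S [NP [NP [Det no] [N tree]] [Conj and] [NP [NP [Pron everyone]] [RelC [Rel who] [VP [V visited] [NP [Pron everyone]]]]]] [VP [V visited] [NP [NP [Pron it]] [PP [P in] [NP [Pron everyone]]]]]]
[S [NP [NP [Det no] [N tree]] [Conj and] [NP [NP [Pron everyone]] [RelC [Rel who] [VP [V visited] [NP [Pron everyone]]]]]] [VP [VP [V visited] [NP [Pron it]]] [PP [P in] [NP [Pron everyone]]]]]
The difference turns on whether NP → NP PP is used at the relevant span, versus an alternative expansion of NP.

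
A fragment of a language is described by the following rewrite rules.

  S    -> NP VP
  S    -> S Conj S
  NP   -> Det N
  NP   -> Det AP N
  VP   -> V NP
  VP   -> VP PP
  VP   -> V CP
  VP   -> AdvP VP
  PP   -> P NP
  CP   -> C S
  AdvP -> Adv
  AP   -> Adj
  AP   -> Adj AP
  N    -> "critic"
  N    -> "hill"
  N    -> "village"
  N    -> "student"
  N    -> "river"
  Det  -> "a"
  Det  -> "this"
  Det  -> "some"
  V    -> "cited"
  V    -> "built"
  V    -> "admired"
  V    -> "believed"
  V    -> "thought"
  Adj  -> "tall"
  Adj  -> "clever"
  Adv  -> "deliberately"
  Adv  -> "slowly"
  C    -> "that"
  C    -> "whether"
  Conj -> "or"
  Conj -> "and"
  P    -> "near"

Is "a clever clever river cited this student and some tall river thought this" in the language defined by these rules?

For S → NP VP, the only prefix that parses as NP is 'a clever clever river', but the remainder 'cited this student and some tall river thought this' is not a VP under these rules. The alternative S rule S → S Conj S likewise has no satisfying split.

Ungrammatical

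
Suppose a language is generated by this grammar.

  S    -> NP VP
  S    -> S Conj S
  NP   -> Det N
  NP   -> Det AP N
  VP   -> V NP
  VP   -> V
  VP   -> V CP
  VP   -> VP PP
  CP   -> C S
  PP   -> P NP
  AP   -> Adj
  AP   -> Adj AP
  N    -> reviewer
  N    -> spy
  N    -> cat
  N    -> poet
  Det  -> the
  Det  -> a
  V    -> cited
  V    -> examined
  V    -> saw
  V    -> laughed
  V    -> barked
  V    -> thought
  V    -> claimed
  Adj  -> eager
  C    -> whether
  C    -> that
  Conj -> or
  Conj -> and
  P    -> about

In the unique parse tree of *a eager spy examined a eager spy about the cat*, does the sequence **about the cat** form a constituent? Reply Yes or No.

Yes

[S [NP [Det a] [AP [Adj eager]] [N spy]] [VP [VP [V examined] [NP [Det a] [AP [Adj eager]] [N spy]]] [PP [P about] [NP [Det the] [N cat]]]]]
The words 'about the cat' are exhaustively dominated by a single PP node (built by PP → P NP), so they form a constituent.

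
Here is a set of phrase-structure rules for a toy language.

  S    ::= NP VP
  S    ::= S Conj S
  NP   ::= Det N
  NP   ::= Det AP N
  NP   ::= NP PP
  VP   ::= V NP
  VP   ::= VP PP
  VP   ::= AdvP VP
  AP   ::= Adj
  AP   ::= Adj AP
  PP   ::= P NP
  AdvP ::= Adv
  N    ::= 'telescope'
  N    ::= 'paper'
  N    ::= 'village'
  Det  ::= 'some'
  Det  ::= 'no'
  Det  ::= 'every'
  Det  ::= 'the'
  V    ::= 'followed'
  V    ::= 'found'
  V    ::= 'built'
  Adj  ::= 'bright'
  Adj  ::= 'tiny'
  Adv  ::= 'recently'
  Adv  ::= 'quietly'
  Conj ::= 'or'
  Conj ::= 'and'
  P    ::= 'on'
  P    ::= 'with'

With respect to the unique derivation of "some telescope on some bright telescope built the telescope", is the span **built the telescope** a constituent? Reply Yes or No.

Yes

[S [NP [NP [Det some] [N telescope]] [PP [P on] [NP [Det some] [AP [Adj bright]] [N telescope]]]] [VP [V built] [NP [Det the] [N telescope]]]]
The words 'built the telescope' are exhaustively dominated by a single VP node (built by VP → V NP), so they form a constituent.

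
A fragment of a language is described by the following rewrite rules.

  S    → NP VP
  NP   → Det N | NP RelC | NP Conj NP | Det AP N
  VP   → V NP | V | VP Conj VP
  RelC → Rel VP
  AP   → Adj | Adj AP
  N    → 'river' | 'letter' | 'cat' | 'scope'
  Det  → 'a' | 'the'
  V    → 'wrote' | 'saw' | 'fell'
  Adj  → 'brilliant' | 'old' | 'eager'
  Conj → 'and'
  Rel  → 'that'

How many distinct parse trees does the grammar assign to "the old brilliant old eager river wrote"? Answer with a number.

1

[S [NP [Det the] [AP [Adj old] [AP [Adj brilliant] [AP [Adj old] [AP [Adj eager]]]]] [N river]] [VP [V wrote]]]
No rule offers an alternative attachment or grouping for any span, so this is the only derivation.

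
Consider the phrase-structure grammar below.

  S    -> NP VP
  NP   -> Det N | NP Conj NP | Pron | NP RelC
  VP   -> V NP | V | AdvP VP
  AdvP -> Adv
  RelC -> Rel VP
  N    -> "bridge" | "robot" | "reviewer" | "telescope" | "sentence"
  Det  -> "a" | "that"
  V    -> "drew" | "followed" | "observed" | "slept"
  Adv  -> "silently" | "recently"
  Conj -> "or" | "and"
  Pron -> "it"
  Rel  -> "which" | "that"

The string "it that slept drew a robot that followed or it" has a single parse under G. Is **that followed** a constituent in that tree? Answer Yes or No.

[S [NP [NP [Pron it]] [RelC [Rel that] [VP [V slept]]]] [VP [V drew] [NP [NP [NP [Det a] [N robot]] [RelC [Rel that] [VP [V followed]]]] [Conj or] [NP [Pron it]]]]]
The words 'that followed' are exhaustively dominated by a single RelC node (built by RelC → Rel VP), so they form a constituent.

Yes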